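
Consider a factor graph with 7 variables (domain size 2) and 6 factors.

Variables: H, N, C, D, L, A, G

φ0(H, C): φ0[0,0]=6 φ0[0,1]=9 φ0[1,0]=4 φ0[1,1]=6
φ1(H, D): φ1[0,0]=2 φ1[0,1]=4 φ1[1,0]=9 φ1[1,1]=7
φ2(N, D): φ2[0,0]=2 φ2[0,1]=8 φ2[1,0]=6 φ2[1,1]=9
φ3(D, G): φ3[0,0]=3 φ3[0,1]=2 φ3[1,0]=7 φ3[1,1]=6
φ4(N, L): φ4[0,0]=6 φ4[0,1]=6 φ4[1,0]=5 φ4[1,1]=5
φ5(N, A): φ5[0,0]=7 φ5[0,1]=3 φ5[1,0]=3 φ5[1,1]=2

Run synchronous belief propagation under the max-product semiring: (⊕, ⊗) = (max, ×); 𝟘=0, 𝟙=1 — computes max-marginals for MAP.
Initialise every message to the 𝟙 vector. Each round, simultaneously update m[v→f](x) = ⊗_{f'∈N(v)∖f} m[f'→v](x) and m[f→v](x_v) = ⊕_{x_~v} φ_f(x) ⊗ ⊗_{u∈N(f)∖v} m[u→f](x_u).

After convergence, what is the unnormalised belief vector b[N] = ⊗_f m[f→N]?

init: all messages = 𝟙 over 2 values
r1 m[φ0→H] = [9, 6]
r1 m[φ0→C] = [6, 9]
r1 m[φ1→H] = [4, 9]
r1 m[φ1→D] = [9, 7]
r1 m[φ2→N] = [8, 9]
r1 m[φ2→D] = [6, 9]
r1 m[φ3→D] = [3, 7]
r1 m[φ3→G] = [7, 6]
r1 m[φ4→N] = [6, 5]
r1 m[φ4→L] = [6, 6]
r1 m[φ5→N] = [7, 3]
r1 m[φ5→A] = [7, 3]
r1 m[H→φ0] = [1, 1]
r1 m[H→φ1] = [1, 1]
r1 m[N→φ2] = [1, 1]
r1 m[N→φ4] = [1, 1]
r1 m[N→φ5] = [1, 1]
r1 m[C→φ0] = [1, 1]
r1 m[D→φ1] = [1, 1]
r1 m[D→φ2] = [1, 1]
r1 m[D→φ3] = [1, 1]
r1 m[L→φ4] = [1, 1]
r1 m[A→φ5] = [1, 1]
r1 m[G→φ3] = [1, 1]
r2 m[φ0→H] = [9, 6]
r2 m[φ0→C] = [6, 9]
r2 m[φ1→H] = [4, 9]
r2 m[φ1→D] = [9, 7]
r2 m[φ2→N] = [8, 9]
r2 m[φ2→D] = [6, 9]
r2 m[φ3→D] = [3, 7]
r2 m[φ3→G] = [7, 6]
r2 m[φ4→N] = [6, 5]
r2 m[φ4→L] = [6, 6]
r2 m[φ5→N] = [7, 3]
r2 m[φ5→A] = [7, 3]
r2 m[H→φ0] = [4, 9]
r2 m[H→φ1] = [9, 6]
r2 m[N→φ2] = [42, 15]
r2 m[N→φ4] = [56, 27]
r2 m[N→φ5] = [48, 45]
r2 m[C→φ0] = [1, 1]
r2 m[D→φ1] = [18, 63]
r2 m[D→φ2] = [27, 49]
r2 m[D→φ3] = [54, 63]
r2 m[L→φ4] = [1, 1]
r2 m[A→φ5] = [1, 1]
r2 m[G→φ3] = [1, 1]
r3 m[φ0→H] = [9, 6]
r3 m[φ0→C] = [36, 54]
r3 m[φ1→H] = [252, 441]
r3 m[φ1→D] = [54, 42]
r3 m[φ2→N] = [392, 441]
r3 m[φ2→D] = [90, 336]
r3 m[φ3→D] = [3, 7]
r3 m[φ3→G] = [441, 378]
r3 m[φ4→N] = [6, 5]
r3 m[φ4→L] = [336, 336]
r3 m[φ5→N] = [7, 3]
r3 m[φ5→A] = [336, 144]
r3 m[H→φ0] = [4, 9]
r3 m[H→φ1] = [9, 6]
r3 m[N→φ2] = [42, 15]
r3 m[N→φ4] = [56, 27]
r3 m[N→φ5] = [48, 45]
r3 m[C→φ0] = [1, 1]
r3 m[D→φ1] = [18, 63]
r3 m[D→φ2] = [27, 49]
r3 m[D→φ3] = [54, 63]
r3 m[L→φ4] = [1, 1]
r3 m[A→φ5] = [1, 1]
r3 m[G→φ3] = [1, 1]
r4 m[φ0→H] = [9, 6]
r4 m[φ0→C] = [36, 54]
r4 m[φ1→H] = [252, 441]
r4 m[φ1→D] = [54, 42]
r4 m[φ2→N] = [392, 441]
r4 m[φ2→D] = [90, 336]
r4 m[φ3→D] = [3, 7]
r4 m[φ3→G] = [441, 378]
r4 m[φ4→N] = [6, 5]
r4 m[φ4→L] = [336, 336]
r4 m[φ5→N] = [7, 3]
r4 m[φ5→A] = [336, 144]
r4 m[H→φ0] = [252, 441]
r4 m[H→φ1] = [9, 6]
r4 m[N→φ2] = [42, 15]
r4 m[N→φ4] = [2744, 1323]
r4 m[N→φ5] = [2352, 2205]
r4 m[C→φ0] = [1, 1]
r4 m[D→φ1] = [270, 2352]
r4 m[D→φ2] = [162, 294]
r4 m[D→φ3] = [4860, 14112]
r4 m[L→φ4] = [1, 1]
r4 m[A→φ5] = [1, 1]
r4 m[G→φ3] = [1, 1]
r5 m[φ0→H] = [9, 6]
r5 m[φ0→C] = [1764, 2646]
r5 m[φ1→H] = [9408, 16464]
r5 m[φ1→D] = [54, 42]
r5 m[φ2→N] = [2352, 2646]
r5 m[φ2→D] = [90, 336]
r5 m[φ3→D] = [3, 7]
r5 m[φ3→G] = [98784, 84672]
r5 m[φ4→N] = [6, 5]
r5 m[φ4→L] = [16464, 16464]
r5 m[φ5→N] = [7, 3]
r5 m[φ5→A] = [16464, 7056]
r5 m[H→φ0] = [252, 441]
r5 m[H→φ1] = [9, 6]
r5 m[N→φ2] = [42, 15]
r5 m[N→φ4] = [2744, 1323]
r5 m[N→φ5] = [2352, 2205]
r5 m[C→φ0] = [1, 1]
r5 m[D→φ1] = [270, 2352]
r5 m[D→φ2] = [162, 294]
r5 m[D→φ3] = [4860, 14112]
r5 m[L→φ4] = [1, 1]
r5 m[A→φ5] = [1, 1]
r5 m[G→φ3] = [1, 1]
r6 m[φ0→H] = [9, 6]
r6 m[φ0→C] = [1764, 2646]
r6 m[φ1→H] = [9408, 16464]
r6 m[φ1→D] = [54, 42]
r6 m[φ2→N] = [2352, 2646]
r6 m[φ2→D] = [90, 336]
r6 m[φ3→D] = [3, 7]
r6 m[φ3→G] = [98784, 84672]
r6 m[φ4→N] = [6, 5]
r6 m[φ4→L] = [16464, 16464]
r6 m[φ5→N] = [7, 3]
r6 m[φ5→A] = [16464, 7056]
r6 m[H→φ0] = [9408, 16464]
r6 m[H→φ1] = [9, 6]
r6 m[N→φ2] = [42, 15]
r6 m[N→φ4] = [16464, 7938]
r6 m[N→φ5] = [14112, 13230]
r6 m[C→φ0] = [1, 1]
r6 m[D→φ1] = [270, 2352]
r6 m[D→φ2] = [162, 294]
r6 m[D→φ3] = [4860, 14112]
r6 m[L→φ4] = [1, 1]
r6 m[A→φ5] = [1, 1]
r6 m[G→φ3] = [1, 1]
r7 m[φ0→H] = [9, 6]
r7 m[φ0→C] = [65856, 98784]
r7 m[φ1→H] = [9408, 16464]
r7 m[φ1→D] = [54, 42]
r7 m[φ2→N] = [2352, 2646]
r7 m[φ2→D] = [90, 336]
r7 m[φ3→D] = [3, 7]
r7 m[φ3→G] = [98784, 84672]
r7 m[φ4→N] = [6, 5]
r7 m[φ4→L] = [98784, 98784]
r7 m[φ5→N] = [7, 3]
r7 m[φ5→A] = [98784, 42336]
r7 m[H→φ0] = [9408, 16464]
r7 m[H→φ1] = [9, 6]
r7 m[N→φ2] = [42, 15]
r7 m[N→φ4] = [16464, 7938]
r7 m[N→φ5] = [14112, 13230]
r7 m[C→φ0] = [1, 1]
r7 m[D→φ1] = [270, 2352]
r7 m[D→φ2] = [162, 294]
r7 m[D→φ3] = [4860, 14112]
r7 m[L→φ4] = [1, 1]
r7 m[A→φ5] = [1, 1]
r7 m[G→φ3] = [1, 1]
r8 m[φ0→H] = [9, 6]
r8 m[φ0→C] = [65856, 98784]
r8 m[φ1→H] = [9408, 16464]
r8 m[φ1→D] = [54, 42]
r8 m[φ2→N] = [2352, 2646]
r8 m[φ2→D] = [90, 336]
r8 m[φ3→D] = [3, 7]
r8 m[φ3→G] = [98784, 84672]
r8 m[φ4→N] = [6, 5]
r8 m[φ4→L] = [98784, 98784]
r8 m[φ5→N] = [7, 3]
r8 m[φ5→A] = [98784, 42336]
r8 m[H→φ0] = [9408, 16464]
r8 m[H→φ1] = [9, 6]
r8 m[N→φ2] = [42, 15]
r8 m[N→φ4] = [16464, 7938]
r8 m[N→φ5] = [14112, 13230]
r8 m[C→φ0] = [1, 1]
r8 m[D→φ1] = [270, 2352]
r8 m[D→φ2] = [162, 294]
r8 m[D→φ3] = [4860, 14112]
r8 m[L→φ4] = [1, 1]
r8 m[A→φ5] = [1, 1]
r8 m[G→φ3] = [1, 1]
fixed point reached at round 8
b[N] = ⊗ incoming = [98784, 39690]

b[N] = [98784, 39690]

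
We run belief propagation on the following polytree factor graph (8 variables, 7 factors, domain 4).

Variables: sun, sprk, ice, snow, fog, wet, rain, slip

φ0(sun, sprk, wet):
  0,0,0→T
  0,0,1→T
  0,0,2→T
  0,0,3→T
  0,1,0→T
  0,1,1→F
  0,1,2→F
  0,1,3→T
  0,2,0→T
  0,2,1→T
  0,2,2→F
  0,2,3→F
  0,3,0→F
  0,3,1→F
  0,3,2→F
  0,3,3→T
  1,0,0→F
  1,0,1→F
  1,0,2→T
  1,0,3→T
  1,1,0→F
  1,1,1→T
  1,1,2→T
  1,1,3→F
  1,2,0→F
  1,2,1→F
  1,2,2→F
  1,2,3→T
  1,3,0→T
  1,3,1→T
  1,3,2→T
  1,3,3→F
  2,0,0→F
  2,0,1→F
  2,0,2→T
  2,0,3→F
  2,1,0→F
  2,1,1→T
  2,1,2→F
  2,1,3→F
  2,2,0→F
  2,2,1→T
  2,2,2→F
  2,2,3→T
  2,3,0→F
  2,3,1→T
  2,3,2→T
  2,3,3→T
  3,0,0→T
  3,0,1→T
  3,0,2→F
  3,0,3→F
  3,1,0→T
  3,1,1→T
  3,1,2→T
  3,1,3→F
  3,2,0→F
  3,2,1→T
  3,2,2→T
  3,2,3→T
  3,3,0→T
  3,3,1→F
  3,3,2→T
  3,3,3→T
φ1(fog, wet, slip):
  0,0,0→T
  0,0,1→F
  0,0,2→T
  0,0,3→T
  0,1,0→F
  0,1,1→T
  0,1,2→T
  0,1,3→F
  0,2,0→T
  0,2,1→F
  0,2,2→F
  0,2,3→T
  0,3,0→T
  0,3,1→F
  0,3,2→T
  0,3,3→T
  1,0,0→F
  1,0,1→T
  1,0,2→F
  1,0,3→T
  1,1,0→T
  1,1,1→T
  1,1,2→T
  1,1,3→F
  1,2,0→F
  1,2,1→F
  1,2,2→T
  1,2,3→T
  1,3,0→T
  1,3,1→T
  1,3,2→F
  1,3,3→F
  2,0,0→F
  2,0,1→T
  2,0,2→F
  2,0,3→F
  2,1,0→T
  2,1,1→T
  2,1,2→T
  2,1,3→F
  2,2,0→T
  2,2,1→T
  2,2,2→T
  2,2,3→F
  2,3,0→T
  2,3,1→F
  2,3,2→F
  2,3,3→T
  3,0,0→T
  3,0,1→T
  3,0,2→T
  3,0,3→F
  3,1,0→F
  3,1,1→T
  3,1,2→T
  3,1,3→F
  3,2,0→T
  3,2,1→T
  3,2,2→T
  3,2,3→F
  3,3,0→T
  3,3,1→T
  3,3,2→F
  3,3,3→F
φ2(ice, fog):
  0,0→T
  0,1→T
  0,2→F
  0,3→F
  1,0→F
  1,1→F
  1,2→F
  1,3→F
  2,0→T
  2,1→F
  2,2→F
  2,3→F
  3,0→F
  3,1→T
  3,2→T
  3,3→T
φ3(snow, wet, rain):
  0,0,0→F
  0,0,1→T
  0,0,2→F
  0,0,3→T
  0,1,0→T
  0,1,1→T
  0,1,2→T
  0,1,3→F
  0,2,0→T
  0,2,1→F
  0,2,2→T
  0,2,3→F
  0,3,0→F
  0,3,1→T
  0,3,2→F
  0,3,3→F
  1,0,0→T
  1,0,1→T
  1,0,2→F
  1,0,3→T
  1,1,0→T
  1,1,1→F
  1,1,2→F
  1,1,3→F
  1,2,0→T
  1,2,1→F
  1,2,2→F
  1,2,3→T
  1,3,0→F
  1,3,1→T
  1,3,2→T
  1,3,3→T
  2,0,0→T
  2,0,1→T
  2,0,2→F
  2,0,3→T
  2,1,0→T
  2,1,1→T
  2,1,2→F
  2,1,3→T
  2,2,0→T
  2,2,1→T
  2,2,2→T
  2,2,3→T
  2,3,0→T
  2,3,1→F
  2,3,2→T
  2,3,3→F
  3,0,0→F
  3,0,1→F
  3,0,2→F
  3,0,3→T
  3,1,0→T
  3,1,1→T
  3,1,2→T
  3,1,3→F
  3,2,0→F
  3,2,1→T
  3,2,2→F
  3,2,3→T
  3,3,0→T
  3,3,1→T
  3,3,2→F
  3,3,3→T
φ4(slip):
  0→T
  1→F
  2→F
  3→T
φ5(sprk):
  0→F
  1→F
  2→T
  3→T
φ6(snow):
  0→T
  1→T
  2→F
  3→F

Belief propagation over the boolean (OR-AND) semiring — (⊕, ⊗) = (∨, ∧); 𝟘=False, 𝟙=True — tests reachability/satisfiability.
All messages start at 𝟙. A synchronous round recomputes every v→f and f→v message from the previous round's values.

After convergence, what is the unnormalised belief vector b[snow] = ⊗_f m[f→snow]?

b[snow] = [T, T, F, F]

init: all messages = 𝟙 over 4 values
r1 m[φ0→sun] = [T, T, T, T]
r1 m[φ0→sprk] = [T, T, T, T]
r1 m[φ0→wet] = [T, T, T, T]
r1 m[φ1→fog] = [T, T, T, T]
r1 m[φ1→wet] = [T, T, T, T]
r1 m[φ1→slip] = [T, T, T, T]
r1 m[φ2→ice] = [T, F, T, T]
r1 m[φ2→fog] = [T, T, T, T]
r1 m[φ3→snow] = [T, T, T, T]
r1 m[φ3→wet] = [T, T, T, T]
r1 m[φ3→rain] = [T, T, T, T]
r1 m[φ4→slip] = [T, F, F, T]
r1 m[φ5→sprk] = [F, F, T, T]
r1 m[φ6→snow] = [T, T, F, F]
r1 m[sun→φ0] = [T, T, T, T]
r1 m[sprk→φ0] = [T, T, T, T]
r1 m[sprk→φ5] = [T, T, T, T]
r1 m[ice→φ2] = [T, T, T, T]
r1 m[snow→φ3] = [T, T, T, T]
r1 m[snow→φ6] = [T, T, T, T]
r1 m[fog→φ1] = [T, T, T, T]
r1 m[fog→φ2] = [T, T, T, T]
r1 m[wet→φ0] = [T, T, T, T]
r1 m[wet→φ1] = [T, T, T, T]
r1 m[wet→φ3] = [T, T, T, T]
r1 m[rain→φ3] = [T, T, T, T]
r1 m[slip→φ1] = [T, T, T, T]
r1 m[slip→φ4] = [T, T, T, T]
r2 m[φ0→sun] = [T, T, T, T]
r2 m[φ0→sprk] = [T, T, T, T]
r2 m[φ0→wet] = [T, T, T, T]
r2 m[φ1→fog] = [T, T, T, T]
r2 m[φ1→wet] = [T, T, T, T]
r2 m[φ1→slip] = [T, T, T, T]
r2 m[φ2→ice] = [T, F, T, T]
r2 m[φ2→fog] = [T, T, T, T]
r2 m[φ3→snow] = [T, T, T, T]
r2 m[φ3→wet] = [T, T, T, T]
r2 m[φ3→rain] = [T, T, T, T]
r2 m[φ4→slip] = [T, F, F, T]
r2 m[φ5→sprk] = [F, F, T, T]
r2 m[φ6→snow] = [T, T, F, F]
r2 m[sun→φ0] = [T, T, T, T]
r2 m[sprk→φ0] = [F, F, T, T]
r2 m[sprk→φ5] = [T, T, T, T]
r2 m[ice→φ2] = [T, T, T, T]
r2 m[snow→φ3] = [T, T, F, F]
r2 m[snow→φ6] = [T, T, T, T]
r2 m[fog→φ1] = [T, T, T, T]
r2 m[fog→φ2] = [T, T, T, T]
r2 m[wet→φ0] = [T, T, T, T]
r2 m[wet→φ1] = [T, T, T, T]
r2 m[wet→φ3] = [T, T, T, T]
r2 m[rain→φ3] = [T, T, T, T]
r2 m[slip→φ1] = [T, F, F, T]
r2 m[slip→φ4] = [T, T, T, T]
r3 m[φ0→sun] = [T, T, T, T]
r3 m[φ0→sprk] = [T, T, T, T]
r3 m[φ0→wet] = [T, T, T, T]
r3 m[φ1→fog] = [T, T, T, T]
r3 m[φ1→wet] = [T, T, T, T]
r3 m[φ1→slip] = [T, T, T, T]
r3 m[φ2→ice] = [T, F, T, T]
r3 m[φ2→fog] = [T, T, T, T]
r3 m[φ3→snow] = [T, T, T, T]
r3 m[φ3→wet] = [T, T, T, T]
r3 m[φ3→rain] = [T, T, T, T]
r3 m[φ4→slip] = [T, F, F, T]
r3 m[φ5→sprk] = [F, F, T, T]
r3 m[φ6→snow] = [T, T, F, F]
r3 m[sun→φ0] = [T, T, T, T]
r3 m[sprk→φ0] = [F, F, T, T]
r3 m[sprk→φ5] = [T, T, T, T]
r3 m[ice→φ2] = [T, T, T, T]
r3 m[snow→φ3] = [T, T, F, F]
r3 m[snow→φ6] = [T, T, T, T]
r3 m[fog→φ1] = [T, T, T, T]
r3 m[fog→φ2] = [T, T, T, T]
r3 m[wet→φ0] = [T, T, T, T]
r3 m[wet→φ1] = [T, T, T, T]
r3 m[wet→φ3] = [T, T, T, T]
r3 m[rain→φ3] = [T, T, T, T]
r3 m[slip→φ1] = [T, F, F, T]
r3 m[slip→φ4] = [T, T, T, T]
fixed point reached at round 3
b[snow] = ⊗ incoming = [T, T, F, F]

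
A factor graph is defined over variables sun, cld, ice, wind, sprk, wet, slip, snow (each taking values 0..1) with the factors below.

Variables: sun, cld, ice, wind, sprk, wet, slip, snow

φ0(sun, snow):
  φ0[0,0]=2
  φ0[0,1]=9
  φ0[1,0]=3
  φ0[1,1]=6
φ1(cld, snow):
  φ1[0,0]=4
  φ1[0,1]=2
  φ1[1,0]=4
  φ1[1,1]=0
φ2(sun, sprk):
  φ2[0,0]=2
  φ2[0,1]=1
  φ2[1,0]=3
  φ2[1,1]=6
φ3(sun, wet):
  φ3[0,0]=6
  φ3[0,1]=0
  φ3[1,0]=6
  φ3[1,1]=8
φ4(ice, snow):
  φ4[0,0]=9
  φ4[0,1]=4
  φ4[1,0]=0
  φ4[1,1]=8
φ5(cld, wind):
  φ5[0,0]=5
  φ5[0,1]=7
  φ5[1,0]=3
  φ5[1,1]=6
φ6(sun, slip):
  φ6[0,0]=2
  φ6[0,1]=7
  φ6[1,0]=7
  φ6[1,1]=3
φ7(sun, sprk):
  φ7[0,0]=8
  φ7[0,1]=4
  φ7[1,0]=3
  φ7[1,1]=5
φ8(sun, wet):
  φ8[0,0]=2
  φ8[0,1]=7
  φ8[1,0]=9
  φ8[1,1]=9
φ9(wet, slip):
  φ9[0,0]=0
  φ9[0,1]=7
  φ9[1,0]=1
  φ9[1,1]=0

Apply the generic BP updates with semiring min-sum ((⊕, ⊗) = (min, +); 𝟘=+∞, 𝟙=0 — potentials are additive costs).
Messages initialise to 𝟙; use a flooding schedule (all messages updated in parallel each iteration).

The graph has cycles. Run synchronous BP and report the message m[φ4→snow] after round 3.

message @ round 3 = [0, 4]

init: all messages = 𝟙 over 2 values
r1 m[φ0→sun] = [2, 3]
r1 m[φ0→snow] = [2, 6]
r1 m[φ1→cld] = [2, 0]
r1 m[φ1→snow] = [4, 0]
r1 m[φ2→sun] = [1, 3]
r1 m[φ2→sprk] = [2, 1]
r1 m[φ3→sun] = [0, 6]
r1 m[φ3→wet] = [6, 0]
r1 m[φ4→ice] = [4, 0]
r1 m[φ4→snow] = [0, 4]
r1 m[φ5→cld] = [5, 3]
r1 m[φ5→wind] = [3, 6]
r1 m[φ6→sun] = [2, 3]
r1 m[φ6→slip] = [2, 3]
r1 m[φ7→sun] = [4, 3]
r1 m[φ7→sprk] = [3, 4]
r1 m[φ8→sun] = [2, 9]
r1 m[φ8→wet] = [2, 7]
r1 m[φ9→wet] = [0, 0]
r1 m[φ9→slip] = [0, 0]
r1 m[sun→φ0] = [0, 0]
r1 m[sun→φ2] = [0, 0]
r1 m[sun→φ3] = [0, 0]
r1 m[sun→φ6] = [0, 0]
r1 m[sun→φ7] = [0, 0]
r1 m[sun→φ8] = [0, 0]
r1 m[cld→φ1] = [0, 0]
r1 m[cld→φ5] = [0, 0]
r1 m[ice→φ4] = [0, 0]
r1 m[wind→φ5] = [0, 0]
r1 m[sprk→φ2] = [0, 0]
r1 m[sprk→φ7] = [0, 0]
r1 m[wet→φ3] = [0, 0]
r1 m[wet→φ8] = [0, 0]
r1 m[wet→φ9] = [0, 0]
r1 m[slip→φ6] = [0, 0]
r1 m[slip→φ9] = [0, 0]
r1 m[snow→φ0] = [0, 0]
r1 m[snow→φ1] = [0, 0]
r1 m[snow→φ4] = [0, 0]
r2 m[φ0→sun] = [2, 3]
r2 m[φ0→snow] = [2, 6]
r2 m[φ1→cld] = [2, 0]
r2 m[φ1→snow] = [4, 0]
r2 m[φ2→sun] = [1, 3]
r2 m[φ2→sprk] = [2, 1]
r2 m[φ3→sun] = [0, 6]
r2 m[φ3→wet] = [6, 0]
r2 m[φ4→ice] = [4, 0]
r2 m[φ4→snow] = [0, 4]
r2 m[φ5→cld] = [5, 3]
r2 m[φ5→wind] = [3, 6]
r2 m[φ6→sun] = [2, 3]
r2 m[φ6→slip] = [2, 3]
r2 m[φ7→sun] = [4, 3]
r2 m[φ7→sprk] = [3, 4]
r2 m[φ8→sun] = [2, 9]
r2 m[φ8→wet] = [2, 7]
r2 m[φ9→wet] = [0, 0]
r2 m[φ9→slip] = [0, 0]
r2 m[sun→φ0] = [9, 24]
r2 m[sun→φ2] = [10, 24]
r2 m[sun→φ3] = [11, 21]
r2 m[sun→φ6] = [9, 24]
r2 m[sun→φ7] = [7, 24]
r2 m[sun→φ8] = [9, 18]
r2 m[cld→φ1] = [5, 3]
r2 m[cld→φ5] = [2, 0]
r2 m[ice→φ4] = [0, 0]
r2 m[wind→φ5] = [0, 0]
r2 m[sprk→φ2] = [3, 4]
r2 m[sprk→φ7] = [2, 1]
r2 m[wet→φ3] = [2, 7]
r2 m[wet→φ8] = [6, 0]
r2 m[wet→φ9] = [8, 7]
r2 m[slip→φ6] = [0, 0]
r2 m[slip→φ9] = [2, 3]
r2 m[snow→φ0] = [4, 4]
r2 m[snow→φ1] = [2, 10]
r2 m[snow→φ4] = [6, 6]
r3 m[φ0→sun] = [6, 7]
r3 m[φ0→snow] = [11, 18]
r3 m[φ1→cld] = [6, 6]
r3 m[φ1→snow] = [7, 3]
r3 m[φ2→sun] = [5, 6]
r3 m[φ2→sprk] = [12, 11]
r3 m[φ3→sun] = [7, 8]
r3 m[φ3→wet] = [17, 11]
r3 m[φ4→ice] = [10, 6]
r3 m[φ4→snow] = [0, 4]
r3 m[φ5→cld] = [5, 3]
r3 m[φ5→wind] = [3, 6]
r3 m[φ6→sun] = [2, 3]
r3 m[φ6→slip] = [11, 16]
r3 m[φ7→sun] = [5, 5]
r3 m[φ7→sprk] = [15, 11]
r3 m[φ8→sun] = [7, 9]
r3 m[φ8→wet] = [11, 16]
r3 m[φ9→wet] = [2, 3]
r3 m[φ9→slip] = [8, 7]
r3 m[sun→φ0] = [9, 24]
r3 m[sun→φ2] = [10, 24]
r3 m[sun→φ3] = [11, 21]
r3 m[sun→φ6] = [9, 24]
r3 m[sun→φ7] = [7, 24]
r3 m[sun→φ8] = [9, 18]
r3 m[cld→φ1] = [5, 3]
r3 m[cld→φ5] = [2, 0]
r3 m[ice→φ4] = [0, 0]
r3 m[wind→φ5] = [0, 0]
r3 m[sprk→φ2] = [3, 4]
r3 m[sprk→φ7] = [2, 1]
r3 m[wet→φ3] = [2, 7]
r3 m[wet→φ8] = [6, 0]
r3 m[wet→φ9] = [8, 7]
r3 m[slip→φ6] = [0, 0]
r3 m[slip→φ9] = [2, 3]
r3 m[snow→φ0] = [4, 4]
r3 m[snow→φ1] = [2, 10]
r3 m[snow→φ4] = [6, 6]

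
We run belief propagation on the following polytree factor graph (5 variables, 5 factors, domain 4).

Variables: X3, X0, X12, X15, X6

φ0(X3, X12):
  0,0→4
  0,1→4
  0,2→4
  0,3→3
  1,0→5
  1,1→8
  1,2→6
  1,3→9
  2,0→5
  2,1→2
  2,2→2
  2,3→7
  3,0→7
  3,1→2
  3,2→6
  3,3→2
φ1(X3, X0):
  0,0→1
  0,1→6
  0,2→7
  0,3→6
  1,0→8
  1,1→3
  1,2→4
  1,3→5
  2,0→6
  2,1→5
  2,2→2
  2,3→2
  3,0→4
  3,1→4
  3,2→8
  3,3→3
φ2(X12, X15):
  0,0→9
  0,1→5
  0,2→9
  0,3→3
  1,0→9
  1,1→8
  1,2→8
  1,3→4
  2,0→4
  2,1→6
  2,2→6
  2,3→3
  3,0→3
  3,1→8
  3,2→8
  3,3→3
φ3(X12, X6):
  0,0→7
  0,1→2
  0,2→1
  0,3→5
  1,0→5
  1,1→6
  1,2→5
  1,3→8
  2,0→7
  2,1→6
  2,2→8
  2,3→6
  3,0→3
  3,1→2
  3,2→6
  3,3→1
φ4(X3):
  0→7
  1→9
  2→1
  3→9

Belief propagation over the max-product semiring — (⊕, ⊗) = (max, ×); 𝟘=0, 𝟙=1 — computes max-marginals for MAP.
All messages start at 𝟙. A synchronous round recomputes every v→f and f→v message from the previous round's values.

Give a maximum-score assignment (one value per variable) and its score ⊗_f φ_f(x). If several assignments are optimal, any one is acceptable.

assignment: (X3=1, X0=0, X12=1, X15=0, X6=3); score = 41472

init: all messages = 𝟙 over 4 values
r1 m[φ0→X3] = [4, 9, 7, 7]
r1 m[φ0→X12] = [7, 8, 6, 9]
r1 m[φ1→X3] = [7, 8, 6, 8]
r1 m[φ1→X0] = [8, 6, 8, 6]
r1 m[φ2→X12] = [9, 9, 6, 8]
r1 m[φ2→X15] = [9, 8, 9, 4]
r1 m[φ3→X12] = [7, 8, 8, 6]
r1 m[φ3→X6] = [7, 6, 8, 8]
r1 m[φ4→X3] = [7, 9, 1, 9]
r1 m[X3→φ0] = [1, 1, 1, 1]
r1 m[X3→φ1] = [1, 1, 1, 1]
r1 m[X3→φ4] = [1, 1, 1, 1]
r1 m[X0→φ1] = [1, 1, 1, 1]
r1 m[X12→φ0] = [1, 1, 1, 1]
r1 m[X12→φ2] = [1, 1, 1, 1]
r1 m[X12→φ3] = [1, 1, 1, 1]
r1 m[X15→φ2] = [1, 1, 1, 1]
r1 m[X6→φ3] = [1, 1, 1, 1]
r2 m[φ0→X3] = [4, 9, 7, 7]
r2 m[φ0→X12] = [7, 8, 6, 9]
r2 m[φ1→X3] = [7, 8, 6, 8]
r2 m[φ1→X0] = [8, 6, 8, 6]
r2 m[φ2→X12] = [9, 9, 6, 8]
r2 m[φ2→X15] = [9, 8, 9, 4]
r2 m[φ3→X12] = [7, 8, 8, 6]
r2 m[φ3→X6] = [7, 6, 8, 8]
r2 m[φ4→X3] = [7, 9, 1, 9]
r2 m[X3→φ0] = [49, 72, 6, 72]
r2 m[X3→φ1] = [28, 81, 7, 63]
r2 m[X3→φ4] = [28, 72, 42, 56]
r2 m[X0→φ1] = [1, 1, 1, 1]
r2 m[X12→φ0] = [63, 72, 48, 48]
r2 m[X12→φ2] = [49, 64, 48, 54]
r2 m[X12→φ3] = [63, 72, 36, 72]
r2 m[X15→φ2] = [1, 1, 1, 1]
r2 m[X6→φ3] = [1, 1, 1, 1]
r3 m[φ0→X3] = [288, 576, 336, 441]
r3 m[φ0→X12] = [504, 576, 432, 648]
r3 m[φ1→X3] = [7, 8, 6, 8]
r3 m[φ1→X0] = [648, 252, 504, 405]
r3 m[φ2→X12] = [9, 9, 6, 8]
r3 m[φ2→X15] = [576, 512, 512, 256]
r3 m[φ3→X12] = [7, 8, 8, 6]
r3 m[φ3→X6] = [441, 432, 432, 576]
r3 m[φ4→X3] = [7, 9, 1, 9]
r3 m[X3→φ0] = [49, 72, 6, 72]
r3 m[X3→φ1] = [28, 81, 7, 63]
r3 m[X3→φ4] = [28, 72, 42, 56]
r3 m[X0→φ1] = [1, 1, 1, 1]
r3 m[X12→φ0] = [63, 72, 48, 48]
r3 m[X12→φ2] = [49, 64, 48, 54]
r3 m[X12→φ3] = [63, 72, 36, 72]
r3 m[X15→φ2] = [1, 1, 1, 1]
r3 m[X6→φ3] = [1, 1, 1, 1]
r4 m[φ0→X3] = [288, 576, 336, 441]
r4 m[φ0→X12] = [504, 576, 432, 648]
r4 m[φ1→X3] = [7, 8, 6, 8]
r4 m[φ1→X0] = [648, 252, 504, 405]
r4 m[φ2→X12] = [9, 9, 6, 8]
r4 m[φ2→X15] = [576, 512, 512, 256]
r4 m[φ3→X12] = [7, 8, 8, 6]
r4 m[φ3→X6] = [441, 432, 432, 576]
r4 m[φ4→X3] = [7, 9, 1, 9]
r4 m[X3→φ0] = [49, 72, 6, 72]
r4 m[X3→φ1] = [2016, 5184, 336, 3969]
r4 m[X3→φ4] = [2016, 4608, 2016, 3528]
r4 m[X0→φ1] = [1, 1, 1, 1]
r4 m[X12→φ0] = [63, 72, 48, 48]
r4 m[X12→φ2] = [3528, 4608, 3456, 3888]
r4 m[X12→φ3] = [4536, 5184, 2592, 5184]
r4 m[X15→φ2] = [1, 1, 1, 1]
r4 m[X6→φ3] = [1, 1, 1, 1]
r5 m[φ0→X3] = [288, 576, 336, 441]
r5 m[φ0→X12] = [504, 576, 432, 648]
r5 m[φ1→X3] = [7, 8, 6, 8]
r5 m[φ1→X0] = [41472, 15876, 31752, 25920]
r5 m[φ2→X12] = [9, 9, 6, 8]
r5 m[φ2→X15] = [41472, 36864, 36864, 18432]
r5 m[φ3→X12] = [7, 8, 8, 6]
r5 m[φ3→X6] = [31752, 31104, 31104, 41472]
r5 m[φ4→X3] = [7, 9, 1, 9]
r5 m[X3→φ0] = [49, 72, 6, 72]
r5 m[X3→φ1] = [2016, 5184, 336, 3969]
r5 m[X3→φ4] = [2016, 4608, 2016, 3528]
r5 m[X0→φ1] = [1, 1, 1, 1]
r5 m[X12→φ0] = [63, 72, 48, 48]
r5 m[X12→φ2] = [3528, 4608, 3456, 3888]
r5 m[X12→φ3] = [4536, 5184, 2592, 5184]
r5 m[X15→φ2] = [1, 1, 1, 1]
r5 m[X6→φ3] = [1, 1, 1, 1]
r6 m[φ0→X3] = [288, 576, 336, 441]
r6 m[φ0→X12] = [504, 576, 432, 648]
r6 m[φ1→X3] = [7, 8, 6, 8]
r6 m[φ1→X0] = [41472, 15876, 31752, 25920]
r6 m[φ2→X12] = [9, 9, 6, 8]
r6 m[φ2→X15] = [41472, 36864, 36864, 18432]
r6 m[φ3→X12] = [7, 8, 8, 6]
r6 m[φ3→X6] = [31752, 31104, 31104, 41472]
r6 m[φ4→X3] = [7, 9, 1, 9]
r6 m[X3→φ0] = [49, 72, 6, 72]
r6 m[X3→φ1] = [2016, 5184, 336, 3969]
r6 m[X3→φ4] = [2016, 4608, 2016, 3528]
r6 m[X0→φ1] = [1, 1, 1, 1]
r6 m[X12→φ0] = [63, 72, 48, 48]
r6 m[X12→φ2] = [3528, 4608, 3456, 3888]
r6 m[X12→φ3] = [4536, 5184, 2592, 5184]
r6 m[X15→φ2] = [1, 1, 1, 1]
r6 m[X6→φ3] = [1, 1, 1, 1]
fixed point reached at round 6
traceback from X3: (X3=1, X0=0, X12=1, X15=0, X6=3), score=41472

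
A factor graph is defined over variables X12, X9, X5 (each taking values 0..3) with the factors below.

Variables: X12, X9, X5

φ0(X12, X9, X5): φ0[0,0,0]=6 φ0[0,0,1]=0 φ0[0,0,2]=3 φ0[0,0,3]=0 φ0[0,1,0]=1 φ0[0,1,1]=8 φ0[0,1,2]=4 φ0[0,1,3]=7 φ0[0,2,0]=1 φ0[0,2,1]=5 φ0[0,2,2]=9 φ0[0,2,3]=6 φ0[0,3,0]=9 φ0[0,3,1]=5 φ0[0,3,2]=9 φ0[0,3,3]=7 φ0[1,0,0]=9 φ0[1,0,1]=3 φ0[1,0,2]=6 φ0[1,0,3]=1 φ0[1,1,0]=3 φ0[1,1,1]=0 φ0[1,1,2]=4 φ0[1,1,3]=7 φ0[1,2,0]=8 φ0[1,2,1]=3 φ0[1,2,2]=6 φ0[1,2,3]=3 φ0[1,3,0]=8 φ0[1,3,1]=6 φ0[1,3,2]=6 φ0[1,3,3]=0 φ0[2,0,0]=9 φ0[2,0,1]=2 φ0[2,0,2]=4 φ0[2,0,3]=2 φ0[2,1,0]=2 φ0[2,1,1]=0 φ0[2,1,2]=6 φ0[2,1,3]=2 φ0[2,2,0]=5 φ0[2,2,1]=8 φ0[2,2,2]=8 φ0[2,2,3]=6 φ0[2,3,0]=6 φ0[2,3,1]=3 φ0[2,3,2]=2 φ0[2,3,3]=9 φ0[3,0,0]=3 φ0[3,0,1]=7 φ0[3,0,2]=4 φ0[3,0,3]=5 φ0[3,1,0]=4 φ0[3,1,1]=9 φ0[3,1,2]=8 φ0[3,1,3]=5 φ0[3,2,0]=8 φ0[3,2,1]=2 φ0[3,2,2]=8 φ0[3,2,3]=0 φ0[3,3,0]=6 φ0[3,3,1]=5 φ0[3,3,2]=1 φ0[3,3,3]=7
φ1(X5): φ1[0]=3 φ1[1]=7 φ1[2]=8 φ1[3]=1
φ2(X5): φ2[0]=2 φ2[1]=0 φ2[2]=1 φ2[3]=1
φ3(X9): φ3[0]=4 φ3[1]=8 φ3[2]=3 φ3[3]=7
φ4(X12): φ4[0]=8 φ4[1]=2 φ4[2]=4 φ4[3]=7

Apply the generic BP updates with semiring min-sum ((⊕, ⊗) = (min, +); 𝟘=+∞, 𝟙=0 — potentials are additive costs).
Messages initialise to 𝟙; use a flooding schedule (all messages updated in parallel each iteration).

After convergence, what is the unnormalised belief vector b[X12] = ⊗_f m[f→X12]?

init: all messages = 𝟙 over 4 values
r1 m[φ0→X12] = [0, 0, 0, 0]
r1 m[φ0→X9] = [0, 0, 0, 0]
r1 m[φ0→X5] = [1, 0, 1, 0]
r1 m[φ1→X5] = [3, 7, 8, 1]
r1 m[φ2→X5] = [2, 0, 1, 1]
r1 m[φ3→X9] = [4, 8, 3, 7]
r1 m[φ4→X12] = [8, 2, 4, 7]
r1 m[X12→φ0] = [0, 0, 0, 0]
r1 m[X12→φ4] = [0, 0, 0, 0]
r1 m[X9→φ0] = [0, 0, 0, 0]
r1 m[X9→φ3] = [0, 0, 0, 0]
r1 m[X5→φ0] = [0, 0, 0, 0]
r1 m[X5→φ1] = [0, 0, 0, 0]
r1 m[X5→φ2] = [0, 0, 0, 0]
r2 m[φ0→X12] = [0, 0, 0, 0]
r2 m[φ0→X9] = [0, 0, 0, 0]
r2 m[φ0→X5] = [1, 0, 1, 0]
r2 m[φ1→X5] = [3, 7, 8, 1]
r2 m[φ2→X5] = [2, 0, 1, 1]
r2 m[φ3→X9] = [4, 8, 3, 7]
r2 m[φ4→X12] = [8, 2, 4, 7]
r2 m[X12→φ0] = [8, 2, 4, 7]
r2 m[X12→φ4] = [0, 0, 0, 0]
r2 m[X9→φ0] = [4, 8, 3, 7]
r2 m[X9→φ3] = [0, 0, 0, 0]
r2 m[X5→φ0] = [5, 7, 9, 2]
r2 m[X5→φ1] = [3, 0, 2, 1]
r2 m[X5→φ2] = [4, 7, 9, 1]
r3 m[φ0→X12] = [6, 7, 8, 5]
r3 m[φ0→X9] = [5, 8, 7, 4]
r3 m[φ0→X5] = [12, 8, 11, 7]
r3 m[φ1→X5] = [3, 7, 8, 1]
r3 m[φ2→X5] = [2, 0, 1, 1]
r3 m[φ3→X9] = [4, 8, 3, 7]
r3 m[φ4→X12] = [8, 2, 4, 7]
r3 m[X12→φ0] = [8, 2, 4, 7]
r3 m[X12→φ4] = [0, 0, 0, 0]
r3 m[X9→φ0] = [4, 8, 3, 7]
r3 m[X9→φ3] = [0, 0, 0, 0]
r3 m[X5→φ0] = [5, 7, 9, 2]
r3 m[X5→φ1] = [3, 0, 2, 1]
r3 m[X5→φ2] = [4, 7, 9, 1]
r4 m[φ0→X12] = [6, 7, 8, 5]
r4 m[φ0→X9] = [5, 8, 7, 4]
r4 m[φ0→X5] = [12, 8, 11, 7]
r4 m[φ1→X5] = [3, 7, 8, 1]
r4 m[φ2→X5] = [2, 0, 1, 1]
r4 m[φ3→X9] = [4, 8, 3, 7]
r4 m[φ4→X12] = [8, 2, 4, 7]
r4 m[X12→φ0] = [8, 2, 4, 7]
r4 m[X12→φ4] = [6, 7, 8, 5]
r4 m[X9→φ0] = [4, 8, 3, 7]
r4 m[X9→φ3] = [5, 8, 7, 4]
r4 m[X5→φ0] = [5, 7, 9, 2]
r4 m[X5→φ1] = [14, 8, 12, 8]
r4 m[X5→φ2] = [15, 15, 19, 8]
r5 m[φ0→X12] = [6, 7, 8, 5]
r5 m[φ0→X9] = [5, 8, 7, 4]
r5 m[φ0→X5] = [12, 8, 11, 7]
r5 m[φ1→X5] = [3, 7, 8, 1]
r5 m[φ2→X5] = [2, 0, 1, 1]
r5 m[φ3→X9] = [4, 8, 3, 7]
r5 m[φ4→X12] = [8, 2, 4, 7]
r5 m[X12→φ0] = [8, 2, 4, 7]
r5 m[X12→φ4] = [6, 7, 8, 5]
r5 m[X9→φ0] = [4, 8, 3, 7]
r5 m[X9→φ3] = [5, 8, 7, 4]
r5 m[X5→φ0] = [5, 7, 9, 2]
r5 m[X5→φ1] = [14, 8, 12, 8]
r5 m[X5→φ2] = [15, 15, 19, 8]
fixed point reached at round 5
b[X12] = ⊗ incoming = [14, 9, 12, 12]

b[X12] = [14, 9, 12, 12]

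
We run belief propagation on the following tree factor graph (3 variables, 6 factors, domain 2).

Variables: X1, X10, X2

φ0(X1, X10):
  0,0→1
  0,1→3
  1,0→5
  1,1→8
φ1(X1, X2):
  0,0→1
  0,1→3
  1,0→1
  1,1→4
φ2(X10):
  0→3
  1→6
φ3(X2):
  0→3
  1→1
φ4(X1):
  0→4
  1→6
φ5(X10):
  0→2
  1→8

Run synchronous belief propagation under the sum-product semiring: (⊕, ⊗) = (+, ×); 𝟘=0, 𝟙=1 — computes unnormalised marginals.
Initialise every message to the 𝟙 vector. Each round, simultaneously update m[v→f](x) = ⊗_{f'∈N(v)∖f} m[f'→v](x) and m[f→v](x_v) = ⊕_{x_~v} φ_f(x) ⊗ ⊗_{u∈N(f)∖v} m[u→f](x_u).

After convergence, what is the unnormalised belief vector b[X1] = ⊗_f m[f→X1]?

b[X1] = [3600, 17388]

init: all messages = 𝟙 over 2 values
r1 m[φ0→X1] = [4, 13]
r1 m[φ0→X10] = [6, 11]
r1 m[φ1→X1] = [4, 5]
r1 m[φ1→X2] = [2, 7]
r1 m[φ2→X10] = [3, 6]
r1 m[φ3→X2] = [3, 1]
r1 m[φ4→X1] = [4, 6]
r1 m[φ5→X10] = [2, 8]
r1 m[X1→φ0] = [1, 1]
r1 m[X1→φ1] = [1, 1]
r1 m[X1→φ4] = [1, 1]
r1 m[X10→φ0] = [1, 1]
r1 m[X10→φ2] = [1, 1]
r1 m[X10→φ5] = [1, 1]
r1 m[X2→φ1] = [1, 1]
r1 m[X2→φ3] = [1, 1]
r2 m[φ0→X1] = [4, 13]
r2 m[φ0→X10] = [6, 11]
r2 m[φ1→X1] = [4, 5]
r2 m[φ1→X2] = [2, 7]
r2 m[φ2→X10] = [3, 6]
r2 m[φ3→X2] = [3, 1]
r2 m[φ4→X1] = [4, 6]
r2 m[φ5→X10] = [2, 8]
r2 m[X1→φ0] = [16, 30]
r2 m[X1→φ1] = [16, 78]
r2 m[X1→φ4] = [16, 65]
r2 m[X10→φ0] = [6, 48]
r2 m[X10→φ2] = [12, 88]
r2 m[X10→φ5] = [18, 66]
r2 m[X2→φ1] = [3, 1]
r2 m[X2→φ3] = [2, 7]
r3 m[φ0→X1] = [150, 414]
r3 m[φ0→X10] = [166, 288]
r3 m[φ1→X1] = [6, 7]
r3 m[φ1→X2] = [94, 360]
r3 m[φ2→X10] = [3, 6]
r3 m[φ3→X2] = [3, 1]
r3 m[φ4→X1] = [4, 6]
r3 m[φ5→X10] = [2, 8]
r3 m[X1→φ0] = [16, 30]
r3 m[X1→φ1] = [16, 78]
r3 m[X1→φ4] = [16, 65]
r3 m[X10→φ0] = [6, 48]
r3 m[X10→φ2] = [12, 88]
r3 m[X10→φ5] = [18, 66]
r3 m[X2→φ1] = [3, 1]
r3 m[X2→φ3] = [2, 7]
r4 m[φ0→X1] = [150, 414]
r4 m[φ0→X10] = [166, 288]
r4 m[φ1→X1] = [6, 7]
r4 m[φ1→X2] = [94, 360]
r4 m[φ2→X10] = [3, 6]
r4 m[φ3→X2] = [3, 1]
r4 m[φ4→X1] = [4, 6]
r4 m[φ5→X10] = [2, 8]
r4 m[X1→φ0] = [24, 42]
r4 m[X1→φ1] = [600, 2484]
r4 m[X1→φ4] = [900, 2898]
r4 m[X10→φ0] = [6, 48]
r4 m[X10→φ2] = [332, 2304]
r4 m[X10→φ5] = [498, 1728]
r4 m[X2→φ1] = [3, 1]
r4 m[X2→φ3] = [94, 360]
r5 m[φ0→X1] = [150, 414]
r5 m[φ0→X10] = [234, 408]
r5 m[φ1→X1] = [6, 7]
r5 m[φ1→X2] = [3084, 11736]
r5 m[φ2→X10] = [3, 6]
r5 m[φ3→X2] = [3, 1]
r5 m[φ4→X1] = [4, 6]
r5 m[φ5→X10] = [2, 8]
r5 m[X1→φ0] = [24, 42]
r5 m[X1→φ1] = [600, 2484]
r5 m[X1→φ4] = [900, 2898]
r5 m[X10→φ0] = [6, 48]
r5 m[X10→φ2] = [332, 2304]
r5 m[X10→φ5] = [498, 1728]
r5 m[X2→φ1] = [3, 1]
r5 m[X2→φ3] = [94, 360]
r6 m[φ0→X1] = [150, 414]
r6 m[φ0→X10] = [234, 408]
r6 m[φ1→X1] = [6, 7]
r6 m[φ1→X2] = [3084, 11736]
r6 m[φ2→X10] = [3, 6]
r6 m[φ3→X2] = [3, 1]
r6 m[φ4→X1] = [4, 6]
r6 m[φ5→X10] = [2, 8]
r6 m[X1→φ0] = [24, 42]
r6 m[X1→φ1] = [600, 2484]
r6 m[X1→φ4] = [900, 2898]
r6 m[X10→φ0] = [6, 48]
r6 m[X10→φ2] = [468, 3264]
r6 m[X10→φ5] = [702, 2448]
r6 m[X2→φ1] = [3, 1]
r6 m[X2→φ3] = [3084, 11736]
r7 m[φ0→X1] = [150, 414]
r7 m[φ0→X10] = [234, 408]
r7 m[φ1→X1] = [6, 7]
r7 m[φ1→X2] = [3084, 11736]
r7 m[φ2→X10] = [3, 6]
r7 m[φ3→X2] = [3, 1]
r7 m[φ4→X1] = [4, 6]
r7 m[φ5→X10] = [2, 8]
r7 m[X1→φ0] = [24, 42]
r7 m[X1→φ1] = [600, 2484]
r7 m[X1→φ4] = [900, 2898]
r7 m[X10→φ0] = [6, 48]
r7 m[X10→φ2] = [468, 3264]
r7 m[X10→φ5] = [702, 2448]
r7 m[X2→φ1] = [3, 1]
r7 m[X2→φ3] = [3084, 11736]
fixed point reached at round 7
b[X1] = ⊗ incoming = [3600, 17388]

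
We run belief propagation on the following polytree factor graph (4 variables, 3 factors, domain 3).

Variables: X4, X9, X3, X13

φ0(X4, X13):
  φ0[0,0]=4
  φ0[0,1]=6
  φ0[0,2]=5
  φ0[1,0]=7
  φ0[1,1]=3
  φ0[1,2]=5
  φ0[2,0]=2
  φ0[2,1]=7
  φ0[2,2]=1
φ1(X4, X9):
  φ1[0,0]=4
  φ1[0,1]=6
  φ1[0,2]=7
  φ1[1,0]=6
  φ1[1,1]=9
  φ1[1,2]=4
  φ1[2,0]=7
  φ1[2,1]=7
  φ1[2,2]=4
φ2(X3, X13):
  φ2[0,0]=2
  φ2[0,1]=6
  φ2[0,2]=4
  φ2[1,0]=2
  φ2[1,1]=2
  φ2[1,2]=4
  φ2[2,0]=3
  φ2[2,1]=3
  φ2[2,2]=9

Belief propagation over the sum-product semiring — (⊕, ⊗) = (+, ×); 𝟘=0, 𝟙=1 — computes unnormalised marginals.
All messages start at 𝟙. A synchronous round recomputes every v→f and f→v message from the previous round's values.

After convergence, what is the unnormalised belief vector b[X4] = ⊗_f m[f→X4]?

b[X4] = [3043, 3173, 1944]

init: all messages = 𝟙 over 3 values
r1 m[φ0→X4] = [15, 15, 10]
r1 m[φ0→X13] = [13, 16, 11]
r1 m[φ1→X4] = [17, 19, 18]
r1 m[φ1→X9] = [17, 22, 15]
r1 m[φ2→X3] = [12, 8, 15]
r1 m[φ2→X13] = [7, 11, 17]
r1 m[X4→φ0] = [1, 1, 1]
r1 m[X4→φ1] = [1, 1, 1]
r1 m[X9→φ1] = [1, 1, 1]
r1 m[X3→φ2] = [1, 1, 1]
r1 m[X13→φ0] = [1, 1, 1]
r1 m[X13→φ2] = [1, 1, 1]
r2 m[φ0→X4] = [15, 15, 10]
r2 m[φ0→X13] = [13, 16, 11]
r2 m[φ1→X4] = [17, 19, 18]
r2 m[φ1→X9] = [17, 22, 15]
r2 m[φ2→X3] = [12, 8, 15]
r2 m[φ2→X13] = [7, 11, 17]
r2 m[X4→φ0] = [17, 19, 18]
r2 m[X4→φ1] = [15, 15, 10]
r2 m[X9→φ1] = [1, 1, 1]
r2 m[X3→φ2] = [1, 1, 1]
r2 m[X13→φ0] = [7, 11, 17]
r2 m[X13→φ2] = [13, 16, 11]
r3 m[φ0→X4] = [179, 167, 108]
r3 m[φ0→X13] = [237, 285, 198]
r3 m[φ1→X4] = [17, 19, 18]
r3 m[φ1→X9] = [220, 295, 205]
r3 m[φ2→X3] = [166, 102, 186]
r3 m[φ2→X13] = [7, 11, 17]
r3 m[X4→φ0] = [17, 19, 18]
r3 m[X4→φ1] = [15, 15, 10]
r3 m[X9→φ1] = [1, 1, 1]
r3 m[X3→φ2] = [1, 1, 1]
r3 m[X13→φ0] = [7, 11, 17]
r3 m[X13→φ2] = [13, 16, 11]
r4 m[φ0→X4] = [179, 167, 108]
r4 m[φ0→X13] = [237, 285, 198]
r4 m[φ1→X4] = [17, 19, 18]
r4 m[φ1→X9] = [220, 295, 205]
r4 m[φ2→X3] = [166, 102, 186]
r4 m[φ2→X13] = [7, 11, 17]
r4 m[X4→φ0] = [17, 19, 18]
r4 m[X4→φ1] = [179, 167, 108]
r4 m[X9→φ1] = [1, 1, 1]
r4 m[X3→φ2] = [1, 1, 1]
r4 m[X13→φ0] = [7, 11, 17]
r4 m[X13→φ2] = [237, 285, 198]
r5 m[φ0→X4] = [179, 167, 108]
r5 m[φ0→X13] = [237, 285, 198]
r5 m[φ1→X4] = [17, 19, 18]
r5 m[φ1→X9] = [2474, 3333, 2353]
r5 m[φ2→X3] = [2976, 1836, 3348]
r5 m[φ2→X13] = [7, 11, 17]
r5 m[X4→φ0] = [17, 19, 18]
r5 m[X4→φ1] = [179, 167, 108]
r5 m[X9→φ1] = [1, 1, 1]
r5 m[X3→φ2] = [1, 1, 1]
r5 m[X13→φ0] = [7, 11, 17]
r5 m[X13→φ2] = [237, 285, 198]
r6 m[φ0→X4] = [179, 167, 108]
r6 m[φ0→X13] = [237, 285, 198]
r6 m[φ1→X4] = [17, 19, 18]
r6 m[φ1→X9] = [2474, 3333, 2353]
r6 m[φ2→X3] = [2976, 1836, 3348]
r6 m[φ2→X13] = [7, 11, 17]
r6 m[X4→φ0] = [17, 19, 18]
r6 m[X4→φ1] = [179, 167, 108]
r6 m[X9→φ1] = [1, 1, 1]
r6 m[X3→φ2] = [1, 1, 1]
r6 m[X13→φ0] = [7, 11, 17]
r6 m[X13→φ2] = [237, 285, 198]
fixed point reached at round 6
b[X4] = ⊗ incoming = [3043, 3173, 1944]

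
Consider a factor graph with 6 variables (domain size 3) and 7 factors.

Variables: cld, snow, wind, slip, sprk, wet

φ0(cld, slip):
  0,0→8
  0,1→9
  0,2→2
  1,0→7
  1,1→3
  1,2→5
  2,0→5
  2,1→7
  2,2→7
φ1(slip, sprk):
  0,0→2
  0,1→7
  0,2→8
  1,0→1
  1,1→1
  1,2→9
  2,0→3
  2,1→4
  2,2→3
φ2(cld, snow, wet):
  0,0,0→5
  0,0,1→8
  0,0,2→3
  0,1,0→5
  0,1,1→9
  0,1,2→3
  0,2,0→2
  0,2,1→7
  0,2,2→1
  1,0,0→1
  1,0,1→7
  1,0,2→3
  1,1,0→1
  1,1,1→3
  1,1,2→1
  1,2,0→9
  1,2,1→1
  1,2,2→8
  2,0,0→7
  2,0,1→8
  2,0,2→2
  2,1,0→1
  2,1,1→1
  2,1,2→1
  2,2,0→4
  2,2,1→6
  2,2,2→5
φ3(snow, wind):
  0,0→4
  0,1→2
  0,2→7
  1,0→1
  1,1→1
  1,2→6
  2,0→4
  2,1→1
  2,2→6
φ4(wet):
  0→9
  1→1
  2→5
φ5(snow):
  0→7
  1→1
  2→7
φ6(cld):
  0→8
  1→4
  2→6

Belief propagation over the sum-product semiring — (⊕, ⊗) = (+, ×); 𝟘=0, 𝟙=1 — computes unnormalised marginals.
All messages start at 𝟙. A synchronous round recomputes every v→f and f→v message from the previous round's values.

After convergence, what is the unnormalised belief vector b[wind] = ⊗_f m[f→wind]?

init: all messages = 𝟙 over 3 values
r1 m[φ0→cld] = [19, 15, 19]
r1 m[φ0→slip] = [20, 19, 14]
r1 m[φ1→slip] = [17, 11, 10]
r1 m[φ1→sprk] = [6, 12, 20]
r1 m[φ2→cld] = [43, 34, 35]
r1 m[φ2→snow] = [44, 25, 43]
r1 m[φ2→wet] = [35, 50, 27]
r1 m[φ3→snow] = [13, 8, 11]
r1 m[φ3→wind] = [9, 4, 19]
r1 m[φ4→wet] = [9, 1, 5]
r1 m[φ5→snow] = [7, 1, 7]
r1 m[φ6→cld] = [8, 4, 6]
r1 m[cld→φ0] = [1, 1, 1]
r1 m[cld→φ2] = [1, 1, 1]
r1 m[cld→φ6] = [1, 1, 1]
r1 m[snow→φ2] = [1, 1, 1]
r1 m[snow→φ3] = [1, 1, 1]
r1 m[snow→φ5] = [1, 1, 1]
r1 m[wind→φ3] = [1, 1, 1]
r1 m[slip→φ0] = [1, 1, 1]
r1 m[slip→φ1] = [1, 1, 1]
r1 m[sprk→φ1] = [1, 1, 1]
r1 m[wet→φ2] = [1, 1, 1]
r1 m[wet→φ4] = [1, 1, 1]
r2 m[φ0→cld] = [19, 15, 19]
r2 m[φ0→slip] = [20, 19, 14]
r2 m[φ1→slip] = [17, 11, 10]
r2 m[φ1→sprk] = [6, 12, 20]
r2 m[φ2→cld] = [43, 34, 35]
r2 m[φ2→snow] = [44, 25, 43]
r2 m[φ2→wet] = [35, 50, 27]
r2 m[φ3→snow] = [13, 8, 11]
r2 m[φ3→wind] = [9, 4, 19]
r2 m[φ4→wet] = [9, 1, 5]
r2 m[φ5→snow] = [7, 1, 7]
r2 m[φ6→cld] = [8, 4, 6]
r2 m[cld→φ0] = [344, 136, 210]
r2 m[cld→φ2] = [152, 60, 114]
r2 m[cld→φ6] = [817, 510, 665]
r2 m[snow→φ2] = [91, 8, 77]
r2 m[snow→φ3] = [308, 25, 301]
r2 m[snow→φ5] = [572, 200, 473]
r2 m[wind→φ3] = [1, 1, 1]
r2 m[slip→φ0] = [17, 11, 10]
r2 m[slip→φ1] = [20, 19, 14]
r2 m[sprk→φ1] = [1, 1, 1]
r2 m[wet→φ2] = [9, 1, 5]
r2 m[wet→φ4] = [35, 50, 27]
r3 m[φ0→cld] = [255, 202, 232]
r3 m[φ0→slip] = [4754, 4974, 2838]
r3 m[φ1→slip] = [17, 11, 10]
r3 m[φ1→sprk] = [101, 215, 373]
r3 m[φ2→cld] = [9050, 12351, 12650]
r3 m[φ2→snow] = [21430, 13218, 19518]
r3 m[φ2→wet] = [254810, 384380, 176218]
r3 m[φ3→snow] = [13, 8, 11]
r3 m[φ3→wind] = [2461, 942, 4112]
r3 m[φ4→wet] = [9, 1, 5]
r3 m[φ5→snow] = [7, 1, 7]
r3 m[φ6→cld] = [8, 4, 6]
r3 m[cld→φ0] = [344, 136, 210]
r3 m[cld→φ2] = [152, 60, 114]
r3 m[cld→φ6] = [817, 510, 665]
r3 m[snow→φ2] = [91, 8, 77]
r3 m[snow→φ3] = [308, 25, 301]
r3 m[snow→φ5] = [572, 200, 473]
r3 m[wind→φ3] = [1, 1, 1]
r3 m[slip→φ0] = [17, 11, 10]
r3 m[slip→φ1] = [20, 19, 14]
r3 m[sprk→φ1] = [1, 1, 1]
r3 m[wet→φ2] = [9, 1, 5]
r3 m[wet→φ4] = [35, 50, 27]
r4 m[φ0→cld] = [255, 202, 232]
r4 m[φ0→slip] = [4754, 4974, 2838]
r4 m[φ1→slip] = [17, 11, 10]
r4 m[φ1→sprk] = [101, 215, 373]
r4 m[φ2→cld] = [9050, 12351, 12650]
r4 m[φ2→snow] = [21430, 13218, 19518]
r4 m[φ2→wet] = [254810, 384380, 176218]
r4 m[φ3→snow] = [13, 8, 11]
r4 m[φ3→wind] = [2461, 942, 4112]
r4 m[φ4→wet] = [9, 1, 5]
r4 m[φ5→snow] = [7, 1, 7]
r4 m[φ6→cld] = [8, 4, 6]
r4 m[cld→φ0] = [72400, 49404, 75900]
r4 m[cld→φ2] = [2040, 808, 1392]
r4 m[cld→φ6] = [2307750, 2494902, 2934800]
r4 m[snow→φ2] = [91, 8, 77]
r4 m[snow→φ3] = [150010, 13218, 136626]
r4 m[snow→φ5] = [278590, 105744, 214698]
r4 m[wind→φ3] = [1, 1, 1]
r4 m[slip→φ0] = [17, 11, 10]
r4 m[slip→φ1] = [4754, 4974, 2838]
r4 m[sprk→φ1] = [1, 1, 1]
r4 m[wet→φ2] = [9, 1, 5]
r4 m[wet→φ4] = [254810, 384380, 176218]
r5 m[φ0→cld] = [255, 202, 232]
r5 m[φ0→slip] = [1304528, 1331112, 923120]
r5 m[φ1→slip] = [17, 11, 10]
r5 m[φ1→sprk] = [22996, 49604, 91312]
r5 m[φ2→cld] = [9050, 12351, 12650]
r5 m[φ2→snow] = [276520, 175376, 253040]
r5 m[φ2→wet] = [3290472, 4995480, 2288136]
r5 m[φ3→snow] = [13, 8, 11]
r5 m[φ3→wind] = [1159762, 449864, 1949134]
r5 m[φ4→wet] = [9, 1, 5]
r5 m[φ5→snow] = [7, 1, 7]
r5 m[φ6→cld] = [8, 4, 6]
r5 m[cld→φ0] = [72400, 49404, 75900]
r5 m[cld→φ2] = [2040, 808, 1392]
r5 m[cld→φ6] = [2307750, 2494902, 2934800]
r5 m[snow→φ2] = [91, 8, 77]
r5 m[snow→φ3] = [150010, 13218, 136626]
r5 m[snow→φ5] = [278590, 105744, 214698]
r5 m[wind→φ3] = [1, 1, 1]
r5 m[slip→φ0] = [17, 11, 10]
r5 m[slip→φ1] = [4754, 4974, 2838]
r5 m[sprk→φ1] = [1, 1, 1]
r5 m[wet→φ2] = [9, 1, 5]
r5 m[wet→φ4] = [254810, 384380, 176218]
r6 m[φ0→cld] = [255, 202, 232]
r6 m[φ0→slip] = [1304528, 1331112, 923120]
r6 m[φ1→slip] = [17, 11, 10]
r6 m[φ1→sprk] = [22996, 49604, 91312]
r6 m[φ2→cld] = [9050, 12351, 12650]
r6 m[φ2→snow] = [276520, 175376, 253040]
r6 m[φ2→wet] = [3290472, 4995480, 2288136]
r6 m[φ3→snow] = [13, 8, 11]
r6 m[φ3→wind] = [1159762, 449864, 1949134]
r6 m[φ4→wet] = [9, 1, 5]
r6 m[φ5→snow] = [7, 1, 7]
r6 m[φ6→cld] = [8, 4, 6]
r6 m[cld→φ0] = [72400, 49404, 75900]
r6 m[cld→φ2] = [2040, 808, 1392]
r6 m[cld→φ6] = [2307750, 2494902, 2934800]
r6 m[snow→φ2] = [91, 8, 77]
r6 m[snow→φ3] = [1935640, 175376, 1771280]
r6 m[snow→φ5] = [3594760, 1403008, 2783440]
r6 m[wind→φ3] = [1, 1, 1]
r6 m[slip→φ0] = [17, 11, 10]
r6 m[slip→φ1] = [1304528, 1331112, 923120]
r6 m[sprk→φ1] = [1, 1, 1]
r6 m[wet→φ2] = [9, 1, 5]
r6 m[wet→φ4] = [3290472, 4995480, 2288136]
r7 m[φ0→cld] = [255, 202, 232]
r7 m[φ0→slip] = [1304528, 1331112, 923120]
r7 m[φ1→slip] = [17, 11, 10]
r7 m[φ1→sprk] = [6709528, 14155288, 25185592]
r7 m[φ2→cld] = [9050, 12351, 12650]
r7 m[φ2→snow] = [276520, 175376, 253040]
r7 m[φ2→wet] = [3290472, 4995480, 2288136]
r7 m[φ3→snow] = [13, 8, 11]
r7 m[φ3→wind] = [15003056, 5817936, 25229416]
r7 m[φ4→wet] = [9, 1, 5]
r7 m[φ5→snow] = [7, 1, 7]
r7 m[φ6→cld] = [8, 4, 6]
r7 m[cld→φ0] = [72400, 49404, 75900]
r7 m[cld→φ2] = [2040, 808, 1392]
r7 m[cld→φ6] = [2307750, 2494902, 2934800]
r7 m[snow→φ2] = [91, 8, 77]
r7 m[snow→φ3] = [1935640, 175376, 1771280]
r7 m[snow→φ5] = [3594760, 1403008, 2783440]
r7 m[wind→φ3] = [1, 1, 1]
r7 m[slip→φ0] = [17, 11, 10]
r7 m[slip→φ1] = [1304528, 1331112, 923120]
r7 m[sprk→φ1] = [1, 1, 1]
r7 m[wet→φ2] = [9, 1, 5]
r7 m[wet→φ4] = [3290472, 4995480, 2288136]
r8 m[φ0→cld] = [255, 202, 232]
r8 m[φ0→slip] = [1304528, 1331112, 923120]
r8 m[φ1→slip] = [17, 11, 10]
r8 m[φ1→sprk] = [6709528, 14155288, 25185592]
r8 m[φ2→cld] = [9050, 12351, 12650]
r8 m[φ2→snow] = [276520, 175376, 253040]
r8 m[φ2→wet] = [3290472, 4995480, 2288136]
r8 m[φ3→snow] = [13, 8, 11]
r8 m[φ3→wind] = [15003056, 5817936, 25229416]
r8 m[φ4→wet] = [9, 1, 5]
r8 m[φ5→snow] = [7, 1, 7]
r8 m[φ6→cld] = [8, 4, 6]
r8 m[cld→φ0] = [72400, 49404, 75900]
r8 m[cld→φ2] = [2040, 808, 1392]
r8 m[cld→φ6] = [2307750, 2494902, 2934800]
r8 m[snow→φ2] = [91, 8, 77]
r8 m[snow→φ3] = [1935640, 175376, 1771280]
r8 m[snow→φ5] = [3594760, 1403008, 2783440]
r8 m[wind→φ3] = [1, 1, 1]
r8 m[slip→φ0] = [17, 11, 10]
r8 m[slip→φ1] = [1304528, 1331112, 923120]
r8 m[sprk→φ1] = [1, 1, 1]
r8 m[wet→φ2] = [9, 1, 5]
r8 m[wet→φ4] = [3290472, 4995480, 2288136]
fixed point reached at round 8
b[wind] = ⊗ incoming = [15003056, 5817936, 25229416]

b[wind] = [15003056, 5817936, 25229416]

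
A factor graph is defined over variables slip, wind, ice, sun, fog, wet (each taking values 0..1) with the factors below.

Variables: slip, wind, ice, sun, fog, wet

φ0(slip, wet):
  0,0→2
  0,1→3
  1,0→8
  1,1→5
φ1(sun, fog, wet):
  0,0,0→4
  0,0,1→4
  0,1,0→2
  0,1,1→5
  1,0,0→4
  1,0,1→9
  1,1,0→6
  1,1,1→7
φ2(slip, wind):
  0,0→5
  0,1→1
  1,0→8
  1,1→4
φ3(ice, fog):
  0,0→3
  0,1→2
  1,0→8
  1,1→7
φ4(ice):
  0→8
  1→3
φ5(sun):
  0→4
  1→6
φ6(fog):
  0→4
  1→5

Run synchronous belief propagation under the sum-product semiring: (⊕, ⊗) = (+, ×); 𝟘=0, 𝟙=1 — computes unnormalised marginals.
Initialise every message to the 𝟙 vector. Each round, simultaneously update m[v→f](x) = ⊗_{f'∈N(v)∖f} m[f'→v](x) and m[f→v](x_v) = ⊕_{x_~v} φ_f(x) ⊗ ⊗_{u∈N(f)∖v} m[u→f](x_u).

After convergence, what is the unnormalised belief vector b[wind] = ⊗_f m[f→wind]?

b[wind] = [2540730, 1110810]

init: all messages = 𝟙 over 2 values
r1 m[φ0→slip] = [5, 13]
r1 m[φ0→wet] = [10, 8]
r1 m[φ1→sun] = [15, 26]
r1 m[φ1→fog] = [21, 20]
r1 m[φ1→wet] = [16, 25]
r1 m[φ2→slip] = [6, 12]
r1 m[φ2→wind] = [13, 5]
r1 m[φ3→ice] = [5, 15]
r1 m[φ3→fog] = [11, 9]
r1 m[φ4→ice] = [8, 3]
r1 m[φ5→sun] = [4, 6]
r1 m[φ6→fog] = [4, 5]
r1 m[slip→φ0] = [1, 1]
r1 m[slip→φ2] = [1, 1]
r1 m[wind→φ2] = [1, 1]
r1 m[ice→φ3] = [1, 1]
r1 m[ice→φ4] = [1, 1]
r1 m[sun→φ1] = [1, 1]
r1 m[sun→φ5] = [1, 1]
r1 m[fog→φ1] = [1, 1]
r1 m[fog→φ3] = [1, 1]
r1 m[fog→φ6] = [1, 1]
r1 m[wet→φ0] = [1, 1]
r1 m[wet→φ1] = [1, 1]
r2 m[φ0→slip] = [5, 13]
r2 m[φ0→wet] = [10, 8]
r2 m[φ1→sun] = [15, 26]
r2 m[φ1→fog] = [21, 20]
r2 m[φ1→wet] = [16, 25]
r2 m[φ2→slip] = [6, 12]
r2 m[φ2→wind] = [13, 5]
r2 m[φ3→ice] = [5, 15]
r2 m[φ3→fog] = [11, 9]
r2 m[φ4→ice] = [8, 3]
r2 m[φ5→sun] = [4, 6]
r2 m[φ6→fog] = [4, 5]
r2 m[slip→φ0] = [6, 12]
r2 m[slip→φ2] = [5, 13]
r2 m[wind→φ2] = [1, 1]
r2 m[ice→φ3] = [8, 3]
r2 m[ice→φ4] = [5, 15]
r2 m[sun→φ1] = [4, 6]
r2 m[sun→φ5] = [15, 26]
r2 m[fog→φ1] = [44, 45]
r2 m[fog→φ3] = [84, 100]
r2 m[fog→φ6] = [231, 180]
r2 m[wet→φ0] = [16, 25]
r2 m[wet→φ1] = [10, 8]
r3 m[φ0→slip] = [107, 253]
r3 m[φ0→wet] = [108, 78]
r3 m[φ1→sun] = [5868, 10148]
r3 m[φ1→fog] = [960, 936]
r3 m[φ1→wet] = [3740, 5870]
r3 m[φ2→slip] = [6, 12]
r3 m[φ2→wind] = [129, 57]
r3 m[φ3→ice] = [452, 1372]
r3 m[φ3→fog] = [48, 37]
r3 m[φ4→ice] = [8, 3]
r3 m[φ5→sun] = [4, 6]
r3 m[φ6→fog] = [4, 5]
r3 m[slip→φ0] = [6, 12]
r3 m[slip→φ2] = [5, 13]
r3 m[wind→φ2] = [1, 1]
r3 m[ice→φ3] = [8, 3]
r3 m[ice→φ4] = [5, 15]
r3 m[sun→φ1] = [4, 6]
r3 m[sun→φ5] = [15, 26]
r3 m[fog→φ1] = [44, 45]
r3 m[fog→φ3] = [84, 100]
r3 m[fog→φ6] = [231, 180]
r3 m[wet→φ0] = [16, 25]
r3 m[wet→φ1] = [10, 8]
r4 m[φ0→slip] = [107, 253]
r4 m[φ0→wet] = [108, 78]
r4 m[φ1→sun] = [5868, 10148]
r4 m[φ1→fog] = [960, 936]
r4 m[φ1→wet] = [3740, 5870]
r4 m[φ2→slip] = [6, 12]
r4 m[φ2→wind] = [129, 57]
r4 m[φ3→ice] = [452, 1372]
r4 m[φ3→fog] = [48, 37]
r4 m[φ4→ice] = [8, 3]
r4 m[φ5→sun] = [4, 6]
r4 m[φ6→fog] = [4, 5]
r4 m[slip→φ0] = [6, 12]
r4 m[slip→φ2] = [107, 253]
r4 m[wind→φ2] = [1, 1]
r4 m[ice→φ3] = [8, 3]
r4 m[ice→φ4] = [452, 1372]
r4 m[sun→φ1] = [4, 6]
r4 m[sun→φ5] = [5868, 10148]
r4 m[fog→φ1] = [192, 185]
r4 m[fog→φ3] = [3840, 4680]
r4 m[fog→φ6] = [46080, 34632]
r4 m[wet→φ0] = [3740, 5870]
r4 m[wet→φ1] = [108, 78]
r5 m[φ0→slip] = [25090, 59270]
r5 m[φ0→wet] = [108, 78]
r5 m[φ1→sun] = [254958, 438618]
r5 m[φ1→fog] = [9780, 9588]
r5 m[φ1→wet] = [15820, 24910]
r5 m[φ2→slip] = [6, 12]
r5 m[φ2→wind] = [2559, 1119]
r5 m[φ3→ice] = [20880, 63480]
r5 m[φ3→fog] = [48, 37]
r5 m[φ4→ice] = [8, 3]
r5 m[φ5→sun] = [4, 6]
r5 m[φ6→fog] = [4, 5]
r5 m[slip→φ0] = [6, 12]
r5 m[slip→φ2] = [107, 253]
r5 m[wind→φ2] = [1, 1]
r5 m[ice→φ3] = [8, 3]
r5 m[ice→φ4] = [452, 1372]
r5 m[sun→φ1] = [4, 6]
r5 m[sun→φ5] = [5868, 10148]
r5 m[fog→φ1] = [192, 185]
r5 m[fog→φ3] = [3840, 4680]
r5 m[fog→φ6] = [46080, 34632]
r5 m[wet→φ0] = [3740, 5870]
r5 m[wet→φ1] = [108, 78]
r6 m[φ0→slip] = [25090, 59270]
r6 m[φ0→wet] = [108, 78]
r6 m[φ1→sun] = [254958, 438618]
r6 m[φ1→fog] = [9780, 9588]
r6 m[φ1→wet] = [15820, 24910]
r6 m[φ2→slip] = [6, 12]
r6 m[φ2→wind] = [2559, 1119]
r6 m[φ3→ice] = [20880, 63480]
r6 m[φ3→fog] = [48, 37]
r6 m[φ4→ice] = [8, 3]
r6 m[φ5→sun] = [4, 6]
r6 m[φ6→fog] = [4, 5]
r6 m[slip→φ0] = [6, 12]
r6 m[slip→φ2] = [25090, 59270]
r6 m[wind→φ2] = [1, 1]
r6 m[ice→φ3] = [8, 3]
r6 m[ice→φ4] = [20880, 63480]
r6 m[sun→φ1] = [4, 6]
r6 m[sun→φ5] = [254958, 438618]
r6 m[fog→φ1] = [192, 185]
r6 m[fog→φ3] = [39120, 47940]
r6 m[fog→φ6] = [469440, 354756]
r6 m[wet→φ0] = [15820, 24910]
r6 m[wet→φ1] = [108, 78]
r7 m[φ0→slip] = [106370, 251110]
r7 m[φ0→wet] = [108, 78]
r7 m[φ1→sun] = [254958, 438618]
r7 m[φ1→fog] = [9780, 9588]
r7 m[φ1→wet] = [15820, 24910]
r7 m[φ2→slip] = [6, 12]
r7 m[φ2→wind] = [599610, 262170]
r7 m[φ3→ice] = [213240, 648540]
r7 m[φ3→fog] = [48, 37]
r7 m[φ4→ice] = [8, 3]
r7 m[φ5→sun] = [4, 6]
r7 m[φ6→fog] = [4, 5]
r7 m[slip→φ0] = [6, 12]
r7 m[slip→φ2] = [25090, 59270]
r7 m[wind→φ2] = [1, 1]
r7 m[ice→φ3] = [8, 3]
r7 m[ice→φ4] = [20880, 63480]
r7 m[sun→φ1] = [4, 6]
r7 m[sun→φ5] = [254958, 438618]
r7 m[fog→φ1] = [192, 185]
r7 m[fog→φ3] = [39120, 47940]
r7 m[fog→φ6] = [469440, 354756]
r7 m[wet→φ0] = [15820, 24910]
r7 m[wet→φ1] = [108, 78]
r8 m[φ0→slip] = [106370, 251110]
r8 m[φ0→wet] = [108, 78]
r8 m[φ1→sun] = [254958, 438618]
r8 m[φ1→fog] = [9780, 9588]
r8 m[φ1→wet] = [15820, 24910]
r8 m[φ2→slip] = [6, 12]
r8 m[φ2→wind] = [599610, 262170]
r8 m[φ3→ice] = [213240, 648540]
r8 m[φ3→fog] = [48, 37]
r8 m[φ4→ice] = [8, 3]
r8 m[φ5→sun] = [4, 6]
r8 m[φ6→fog] = [4, 5]
r8 m[slip→φ0] = [6, 12]
r8 m[slip→φ2] = [106370, 251110]
r8 m[wind→φ2] = [1, 1]
r8 m[ice→φ3] = [8, 3]
r8 m[ice→φ4] = [213240, 648540]
r8 m[sun→φ1] = [4, 6]
r8 m[sun→φ5] = [254958, 438618]
r8 m[fog→φ1] = [192, 185]
r8 m[fog→φ3] = [39120, 47940]
r8 m[fog→φ6] = [469440, 354756]
r8 m[wet→φ0] = [15820, 24910]
r8 m[wet→φ1] = [108, 78]
r9 m[φ0→slip] = [106370, 251110]
r9 m[φ0→wet] = [108, 78]
r9 m[φ1→sun] = [254958, 438618]
r9 m[φ1→fog] = [9780, 9588]
r9 m[φ1→wet] = [15820, 24910]
r9 m[φ2→slip] = [6, 12]
r9 m[φ2→wind] = [2540730, 1110810]
r9 m[φ3→ice] = [213240, 648540]
r9 m[φ3→fog] = [48, 37]
r9 m[φ4→ice] = [8, 3]
r9 m[φ5→sun] = [4, 6]
r9 m[φ6→fog] = [4, 5]
r9 m[slip→φ0] = [6, 12]
r9 m[slip→φ2] = [106370, 251110]
r9 m[wind→φ2] = [1, 1]
r9 m[ice→φ3] = [8, 3]
r9 m[ice→φ4] = [213240, 648540]
r9 m[sun→φ1] = [4, 6]
r9 m[sun→φ5] = [254958, 438618]
r9 m[fog→φ1] = [192, 185]
r9 m[fog→φ3] = [39120, 47940]
r9 m[fog→φ6] = [469440, 354756]
r9 m[wet→φ0] = [15820, 24910]
r9 m[wet→φ1] = [108, 78]
r10 m[φ0→slip] = [106370, 251110]
r10 m[φ0→wet] = [108, 78]
r10 m[φ1→sun] = [254958, 438618]
r10 m[φ1→fog] = [9780, 9588]
r10 m[φ1→wet] = [15820, 24910]
r10 m[φ2→slip] = [6, 12]
r10 m[φ2→wind] = [2540730, 1110810]
r10 m[φ3→ice] = [213240, 648540]
r10 m[φ3→fog] = [48, 37]
r10 m[φ4→ice] = [8, 3]
r10 m[φ5→sun] = [4, 6]
r10 m[φ6→fog] = [4, 5]
r10 m[slip→φ0] = [6, 12]
r10 m[slip→φ2] = [106370, 251110]
r10 m[wind→φ2] = [1, 1]
r10 m[ice→φ3] = [8, 3]
r10 m[ice→φ4] = [213240, 648540]
r10 m[sun→φ1] = [4, 6]
r10 m[sun→φ5] = [254958, 438618]
r10 m[fog→φ1] = [192, 185]
r10 m[fog→φ3] = [39120, 47940]
r10 m[fog→φ6] = [469440, 354756]
r10 m[wet→φ0] = [15820, 24910]
r10 m[wet→φ1] = [108, 78]
fixed point reached at round 10
b[wind] = ⊗ incoming = [2540730, 1110810]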